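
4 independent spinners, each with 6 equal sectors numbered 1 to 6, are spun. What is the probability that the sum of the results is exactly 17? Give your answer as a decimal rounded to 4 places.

0.0802

There are 6^4 = 1296 equally likely outcomes.
The number of ordered 4-tuples from {1,…,6} summing to 17 is 104.
P(sum = 17) = 104/1296 = 13/162 ≈ 0.0802.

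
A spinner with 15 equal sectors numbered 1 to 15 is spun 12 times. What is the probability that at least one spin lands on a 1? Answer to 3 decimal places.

P(no spin lands on a 1) = (14/15)^12 ≈ 0.437.
P(at least one) = 1 − 0.437 = 0.563.

0.563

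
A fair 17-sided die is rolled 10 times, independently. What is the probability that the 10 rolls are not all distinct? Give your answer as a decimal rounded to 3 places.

P(all 10 different) = 17/17 · 16/17 · ··· · 8/17 ≈ 0.035.
P(at least two equal) = 1 − 0.035 = 0.965.

0.965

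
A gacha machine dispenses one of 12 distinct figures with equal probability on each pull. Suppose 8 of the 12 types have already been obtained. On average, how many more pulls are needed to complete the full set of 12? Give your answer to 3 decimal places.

25.000

Starting from 8 distinct types, each trial gives a new one with probability (12−i)/12 when i types are held, so the wait for the next new type is 12/(12−i).
E = 12/4 + 12/3 + 12/2 + 12/1 = 25 ≈ 25.000.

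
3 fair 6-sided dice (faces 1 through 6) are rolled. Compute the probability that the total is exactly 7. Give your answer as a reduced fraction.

5/72

There are 6^3 = 216 equally likely outcomes.
The number of ordered 3-tuples from {1,…,6} summing to 7 is 15.
P(sum = 7) = 15/216 = 5/72.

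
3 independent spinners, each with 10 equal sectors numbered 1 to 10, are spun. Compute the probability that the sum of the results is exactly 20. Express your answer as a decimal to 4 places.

There are 10^3 = 1000 equally likely outcomes.
The number of ordered 3-tuples from {1,…,10} summing to 20 is 63.
P(sum = 20) = 63/1000 ≈ 0.0630.

0.0630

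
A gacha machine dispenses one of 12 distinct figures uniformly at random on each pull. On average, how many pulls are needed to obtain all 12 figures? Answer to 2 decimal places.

After i distinct types are collected, each trial gives a new one with probability (12−i)/12, so the expected wait for the next new type is 12/(12−i).
E = 12/12 + 12/11 + 12/10 + 12/9 + 12/8 + 12/7 + 12/6 + 12/5 + 12/4 + 12/3 + 12/2 + 12/1 = 86021/2310 ≈ 37.24.

37.24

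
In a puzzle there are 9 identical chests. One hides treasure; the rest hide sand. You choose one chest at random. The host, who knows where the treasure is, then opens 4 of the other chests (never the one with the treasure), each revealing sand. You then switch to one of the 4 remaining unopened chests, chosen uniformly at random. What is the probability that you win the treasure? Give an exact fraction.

Your original chest holds the treasure with probability 1/9, so the other 8 collectively hold it with probability 8/9.
The host can always find 4 empty chests to open, so the reveals don't change that 8/9; it is now spread over the 4 remaining unopened chests.
P(win by switching) = (8/9) · (1/4) = 2/9.

2/9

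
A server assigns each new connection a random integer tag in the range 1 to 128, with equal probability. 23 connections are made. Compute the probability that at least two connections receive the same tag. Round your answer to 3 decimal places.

0.878

It's easier to compute the probability that all 23 are distinct.
P(all distinct) = 128/128 · 127/128 · ··· · 106/128 ≈ 0.122.
So the probability of at least one match is 1 − 0.122 = 0.878.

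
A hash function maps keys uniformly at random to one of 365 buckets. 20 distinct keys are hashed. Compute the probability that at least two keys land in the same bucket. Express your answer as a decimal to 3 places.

It's easier to compute the probability that all 20 are distinct.
P(all distinct) = 365/365 · 364/365 · ··· · 346/365 ≈ 0.589.
So the probability of at least one match is 1 − 0.589 = 0.411.

0.411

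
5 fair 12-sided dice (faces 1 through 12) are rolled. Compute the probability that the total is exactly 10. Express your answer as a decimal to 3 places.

0.001

There are 12^5 = 248832 equally likely outcomes.
The number of ordered 5-tuples from {1,…,12} summing to 10 is 126.
P(sum = 10) = 126/248832 = 7/13824 ≈ 0.001.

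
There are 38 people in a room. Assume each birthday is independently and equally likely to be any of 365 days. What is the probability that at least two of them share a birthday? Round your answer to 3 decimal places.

It's easier to compute the probability that all 38 are distinct.
P(all distinct) = 365/365 · 364/365 · ··· · 328/365 ≈ 0.136.
So the probability of at least one match is 1 − 0.136 = 0.864.

0.864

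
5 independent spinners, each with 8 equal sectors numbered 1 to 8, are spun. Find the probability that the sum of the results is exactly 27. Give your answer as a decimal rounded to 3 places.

There are 8^5 = 32768 equally likely outcomes.
The number of ordered 5-tuples from {1,…,8} summing to 27 is 1750.
P(sum = 27) = 1750/32768 = 875/16384 ≈ 0.053.

0.053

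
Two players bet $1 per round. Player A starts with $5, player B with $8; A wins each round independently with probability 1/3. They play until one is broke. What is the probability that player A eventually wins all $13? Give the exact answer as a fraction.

31/8191

Let r = q/p = (2/3)/(1/3) = 2. The recurrence P(i) = p·P(i+1) + q·P(i−1) with P(0)=0, P(13)=1 gives P(i) = (1 − r^i)/(1 − r^13).
P(5) = (1 − (2)^5) / (1 − (2)^13) = 31/8191.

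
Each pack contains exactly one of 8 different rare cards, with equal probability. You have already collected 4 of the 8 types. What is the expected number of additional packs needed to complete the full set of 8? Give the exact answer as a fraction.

50/3

Starting from 4 distinct types, each trial gives a new one with probability (8−i)/8 when i types are held, so the wait for the next new type is 8/(8−i).
E = 8/4 + 8/3 + 8/2 + 8/1 = 50/3.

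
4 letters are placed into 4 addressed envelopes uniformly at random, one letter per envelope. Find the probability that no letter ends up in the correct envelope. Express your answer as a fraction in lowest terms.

3/8

This is the derangement probability: permutations of 4 with no fixed point.
D(4) = 4! · (1 − 1/1! + 1/2! − ··· + (−1)^4/4!) = 9.
P = 9/24 = 3/8.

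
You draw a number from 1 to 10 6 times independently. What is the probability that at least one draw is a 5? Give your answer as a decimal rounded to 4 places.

P(no draw is a 5) = (9/10)^6 ≈ 0.5314.
P(at least one) = 1 − 0.5314 = 0.4686.

0.4686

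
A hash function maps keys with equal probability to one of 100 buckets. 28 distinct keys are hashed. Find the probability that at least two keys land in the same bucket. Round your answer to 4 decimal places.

0.9848

It's easier to compute the probability that all 28 are distinct.
P(all distinct) = 100/100 · 99/100 · ··· · 73/100 ≈ 0.0152.
So the probability of at least one match is 1 − 0.0152 = 0.9848.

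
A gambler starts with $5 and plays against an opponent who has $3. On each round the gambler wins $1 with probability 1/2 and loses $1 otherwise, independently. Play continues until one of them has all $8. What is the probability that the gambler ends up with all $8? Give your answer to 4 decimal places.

With a fair step, P(i) = ½P(i−1) + ½P(i+1) with P(0)=0, P(8)=1 has the linear solution P(i) = i/8.
P(5) = 5/8 ≈ 0.6250.

0.6250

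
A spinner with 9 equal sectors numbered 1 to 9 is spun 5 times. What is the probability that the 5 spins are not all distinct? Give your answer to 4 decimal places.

0.7439

P(all 5 different) = 9/9 · 8/9 · ··· · 5/9 ≈ 0.2561.
P(at least two equal) = 1 − 0.2561 = 0.7439.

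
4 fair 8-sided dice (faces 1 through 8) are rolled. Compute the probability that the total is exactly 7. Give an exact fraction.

There are 8^4 = 4096 equally likely outcomes.
The number of ordered 4-tuples from {1,…,8} summing to 7 is 20.
P(sum = 7) = 20/4096 = 5/1024.

5/1024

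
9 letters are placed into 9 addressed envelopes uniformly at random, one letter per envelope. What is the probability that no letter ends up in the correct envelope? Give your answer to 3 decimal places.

This is the derangement probability: permutations of 9 with no fixed point.
D(9) = 9! · (1 − 1/1! + 1/2! − ··· + (−1)^9/9!) = 133496.
P = 133496/362880 = 16687/45360 ≈ 0.368.

0.368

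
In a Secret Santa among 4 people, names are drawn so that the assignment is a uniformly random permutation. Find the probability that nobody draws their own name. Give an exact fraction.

3/8

This is the derangement probability: permutations of 4 with no fixed point.
D(4) = 4! · (1 − 1/1! + 1/2! − ··· + (−1)^4/4!) = 9.
P = 9/24 = 3/8.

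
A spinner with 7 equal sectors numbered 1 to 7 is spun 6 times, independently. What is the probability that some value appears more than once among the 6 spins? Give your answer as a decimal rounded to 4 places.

0.9572

P(all 6 different) = 7/7 · 6/7 · ··· · 2/7 ≈ 0.0428.
P(at least two equal) = 1 − 0.0428 = 0.9572.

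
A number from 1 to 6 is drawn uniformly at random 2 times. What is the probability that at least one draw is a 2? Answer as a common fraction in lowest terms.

11/36

P(no draw is a 2) = (5/6)^2 = 25/36.
P(at least one) = 1 − 25/36 = 11/36.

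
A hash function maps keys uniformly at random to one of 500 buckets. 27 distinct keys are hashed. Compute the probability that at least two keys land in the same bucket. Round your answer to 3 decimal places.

0.511

It's easier to compute the probability that all 27 are distinct.
P(all distinct) = 500/500 · 499/500 · ··· · 474/500 ≈ 0.489.
So the probability of at least one match is 1 − 0.489 = 0.511.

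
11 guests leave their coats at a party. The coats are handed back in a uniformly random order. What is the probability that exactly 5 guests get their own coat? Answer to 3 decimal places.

Choose which 5 of the 11 are fixed: C(11,5) = 462 ways.
The remaining 6 must have no fixed point: D(6) = 265.
P = 462·265/39916800 = 53/17280 ≈ 0.003.

0.003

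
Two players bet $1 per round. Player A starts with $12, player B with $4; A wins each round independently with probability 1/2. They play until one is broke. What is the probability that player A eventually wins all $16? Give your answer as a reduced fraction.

With a fair step, P(i) = ½P(i−1) + ½P(i+1) with P(0)=0, P(16)=1 has the linear solution P(i) = i/16.
P(12) = 12/16 = 3/4.

3/4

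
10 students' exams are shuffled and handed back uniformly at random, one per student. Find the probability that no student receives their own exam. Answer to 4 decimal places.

This is the derangement probability: permutations of 10 with no fixed point.
D(10) = 10! · (1 − 1/1! + 1/2! − ··· + (−1)^10/10!) = 1334961.
P = 1334961/3628800 = 16481/44800 ≈ 0.3679.

0.3679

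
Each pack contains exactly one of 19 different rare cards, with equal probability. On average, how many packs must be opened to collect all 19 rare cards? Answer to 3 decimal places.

After i distinct types are collected, each trial gives a new one with probability (19−i)/19, so the expected wait for the next new type is 19/(19−i).
E = 19/19 + 19/18 + 19/17 + 19/16 + 19/15 + 19/14 + 19/13 + 19/12 + 19/11 + 19/10 + 19/9 + 19/8 + 19/7 + 19/6 + 19/5 + 19/4 + 19/3 + 19/2 + 19/1 = 275295799/4084080 ≈ 67.407.

67.407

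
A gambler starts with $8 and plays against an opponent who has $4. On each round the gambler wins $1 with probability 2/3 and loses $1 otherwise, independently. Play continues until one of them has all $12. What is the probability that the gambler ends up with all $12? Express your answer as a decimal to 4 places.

0.9963

Let r = q/p = (1/3)/(2/3) = 1/2. The recurrence P(i) = p·P(i+1) + q·P(i−1) with P(0)=0, P(12)=1 gives P(i) = (1 − r^i)/(1 − r^12).
P(8) = (1 − (1/2)^8) / (1 − (1/2)^12) = 272/273 ≈ 0.9963.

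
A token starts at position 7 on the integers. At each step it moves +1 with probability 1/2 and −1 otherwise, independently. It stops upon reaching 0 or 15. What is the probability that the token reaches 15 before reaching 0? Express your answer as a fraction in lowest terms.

7/15

With a fair step, P(i) = ½P(i−1) + ½P(i+1) with P(0)=0, P(15)=1 has the linear solution P(i) = i/15.
P(7) = 7/15.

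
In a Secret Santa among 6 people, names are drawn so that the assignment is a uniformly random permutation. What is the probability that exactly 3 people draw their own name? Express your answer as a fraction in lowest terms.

Choose which 3 of the 6 are fixed: C(6,3) = 20 ways.
The remaining 3 must have no fixed point: D(3) = 2.
P = 20·2/720 = 1/18.

1/18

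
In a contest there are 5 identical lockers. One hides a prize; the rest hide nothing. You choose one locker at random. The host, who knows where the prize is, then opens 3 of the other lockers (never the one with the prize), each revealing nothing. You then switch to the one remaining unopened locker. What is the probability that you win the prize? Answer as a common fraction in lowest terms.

4/5

Your original locker holds the prize with probability 1/5, so the other 4 collectively hold it with probability 4/5.
The host can always find 3 empty lockers to open, so the reveals don't change that 4/5; it is now spread over the 1 remaining unopened locker.
P(win by switching) = (4/5) · (1/1) = 4/5.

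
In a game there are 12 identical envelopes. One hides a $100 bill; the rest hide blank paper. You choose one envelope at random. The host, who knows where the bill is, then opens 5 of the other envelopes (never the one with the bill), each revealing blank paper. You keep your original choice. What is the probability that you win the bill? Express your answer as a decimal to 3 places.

0.083

The host can always open 5 empty envelopes regardless of your choice, so the reveals give no information about your original envelope.
P(win by staying) = 1/12 ≈ 0.083.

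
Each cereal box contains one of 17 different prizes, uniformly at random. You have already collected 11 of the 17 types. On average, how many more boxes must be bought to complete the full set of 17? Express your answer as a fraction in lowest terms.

833/20

Starting from 11 distinct types, each trial gives a new one with probability (17−i)/17 when i types are held, so the wait for the next new type is 17/(17−i).
E = 17/6 + 17/5 + 17/4 + 17/3 + 17/2 + 17/1 = 833/20.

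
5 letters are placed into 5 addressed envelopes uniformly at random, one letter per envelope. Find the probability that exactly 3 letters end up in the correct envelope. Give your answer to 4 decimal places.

0.0833

Choose which 3 of the 5 are fixed: C(5,3) = 10 ways.
The remaining 2 must have no fixed point: D(2) = 1.
P = 10·1/120 = 1/12 ≈ 0.0833.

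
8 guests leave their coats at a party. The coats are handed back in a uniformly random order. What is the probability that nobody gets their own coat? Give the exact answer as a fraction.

This is the derangement probability: permutations of 8 with no fixed point.
D(8) = 8! · (1 − 1/1! + 1/2! − ··· + (−1)^8/8!) = 14833.
P = 14833/40320 = 2119/5760.

2119/5760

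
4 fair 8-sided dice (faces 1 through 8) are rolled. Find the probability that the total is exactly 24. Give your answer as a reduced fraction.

161/4096

There are 8^4 = 4096 equally likely outcomes.
The number of ordered 4-tuples from {1,…,8} summing to 24 is 161.
P(sum = 24) = 161/4096.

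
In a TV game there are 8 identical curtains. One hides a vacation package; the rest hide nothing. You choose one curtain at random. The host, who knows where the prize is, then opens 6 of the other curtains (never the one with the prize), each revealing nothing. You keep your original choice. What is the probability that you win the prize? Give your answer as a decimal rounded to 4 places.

0.1250

The host can always open 6 empty curtains regardless of your choice, so the reveals give no information about your original curtain.
P(win by staying) = 1/8 ≈ 0.1250.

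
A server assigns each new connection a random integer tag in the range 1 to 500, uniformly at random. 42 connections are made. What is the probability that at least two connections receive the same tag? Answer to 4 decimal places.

It's easier to compute the probability that all 42 are distinct.
P(all distinct) = 500/500 · 499/500 · ··· · 459/500 ≈ 0.1700.
So the probability of at least one match is 1 − 0.1700 = 0.8300.

0.8300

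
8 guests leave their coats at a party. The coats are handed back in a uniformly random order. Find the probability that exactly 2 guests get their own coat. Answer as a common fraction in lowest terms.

Choose which 2 of the 8 are fixed: C(8,2) = 28 ways.
The remaining 6 must have no fixed point: D(6) = 265.
P = 28·265/40320 = 53/288.

53/288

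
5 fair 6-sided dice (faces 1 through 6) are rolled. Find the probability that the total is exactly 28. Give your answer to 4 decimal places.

There are 6^5 = 7776 equally likely outcomes.
The number of ordered 5-tuples from {1,…,6} summing to 28 is 15.
P(sum = 28) = 15/7776 = 5/2592 ≈ 0.0019.

0.0019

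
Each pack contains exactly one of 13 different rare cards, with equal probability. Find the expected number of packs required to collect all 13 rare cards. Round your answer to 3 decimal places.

After i distinct types are collected, each trial gives a new one with probability (13−i)/13, so the expected wait for the next new type is 13/(13−i).
E = 13/13 + 13/12 + 13/11 + 13/10 + 13/9 + 13/8 + 13/7 + 13/6 + 13/5 + 13/4 + 13/3 + 13/2 + 13/1 = 1145993/27720 ≈ 41.342.

41.342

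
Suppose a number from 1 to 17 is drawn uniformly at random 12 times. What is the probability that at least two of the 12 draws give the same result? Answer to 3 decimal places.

0.995

P(all 12 different) = 17/17 · 16/17 · ··· · 6/17 ≈ 0.005.
P(at least two equal) = 1 − 0.005 = 0.995.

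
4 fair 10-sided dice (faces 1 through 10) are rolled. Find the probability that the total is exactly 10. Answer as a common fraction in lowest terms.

21/2500

There are 10^4 = 10000 equally likely outcomes.
The number of ordered 4-tuples from {1,…,10} summing to 10 is 84.
P(sum = 10) = 84/10000 = 21/2500.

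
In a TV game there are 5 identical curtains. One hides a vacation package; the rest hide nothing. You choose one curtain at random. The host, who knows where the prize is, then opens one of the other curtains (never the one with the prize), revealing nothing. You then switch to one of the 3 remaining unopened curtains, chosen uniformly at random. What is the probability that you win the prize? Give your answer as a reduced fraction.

4/15

Your original curtain holds the prize with probability 1/5, so the other 4 collectively hold it with probability 4/5.
The host can always find an empty curtain to open, so this doesn't change that 4/5; it is now spread over the 3 remaining unopened curtains.
P(win by switching) = (4/5) · (1/3) = 4/15.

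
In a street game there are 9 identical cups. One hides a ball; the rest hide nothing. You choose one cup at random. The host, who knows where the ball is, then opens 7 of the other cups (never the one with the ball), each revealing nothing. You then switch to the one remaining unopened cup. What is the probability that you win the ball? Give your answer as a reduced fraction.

8/9

Your original cup holds the ball with probability 1/9, so the other 8 collectively hold it with probability 8/9.
The host can always find 7 empty cups to open, so the reveals don't change that 8/9; it is now spread over the 1 remaining unopened cup.
P(win by switching) = (8/9) · (1/1) = 8/9.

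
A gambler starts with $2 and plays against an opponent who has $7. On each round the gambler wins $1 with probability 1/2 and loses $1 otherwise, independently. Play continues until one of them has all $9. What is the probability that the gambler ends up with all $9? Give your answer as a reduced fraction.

With a fair step, P(i) = ½P(i−1) + ½P(i+1) with P(0)=0, P(9)=1 has the linear solution P(i) = i/9.
P(2) = 2/9.

2/9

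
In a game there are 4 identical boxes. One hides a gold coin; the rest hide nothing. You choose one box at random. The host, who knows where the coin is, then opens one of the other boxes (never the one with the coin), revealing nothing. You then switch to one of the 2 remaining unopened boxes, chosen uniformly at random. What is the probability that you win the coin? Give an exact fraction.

Your original box holds the coin with probability 1/4, so the other 3 collectively hold it with probability 3/4.
The host can always find an empty box to open, so this doesn't change that 3/4; it is now spread over the 2 remaining unopened boxes.
P(win by switching) = (3/4) · (1/2) = 3/8.

3/8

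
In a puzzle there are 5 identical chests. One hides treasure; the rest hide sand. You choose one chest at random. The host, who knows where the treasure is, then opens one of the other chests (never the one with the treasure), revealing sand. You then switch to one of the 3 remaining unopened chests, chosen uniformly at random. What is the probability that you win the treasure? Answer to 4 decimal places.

Your original chest holds the treasure with probability 1/5, so the other 4 collectively hold it with probability 4/5.
The host can always find an empty chest to open, so this doesn't change that 4/5; it is now spread over the 3 remaining unopened chests.
P(win by switching) = (4/5) · (1/3) = 4/15 ≈ 0.2667.

0.2667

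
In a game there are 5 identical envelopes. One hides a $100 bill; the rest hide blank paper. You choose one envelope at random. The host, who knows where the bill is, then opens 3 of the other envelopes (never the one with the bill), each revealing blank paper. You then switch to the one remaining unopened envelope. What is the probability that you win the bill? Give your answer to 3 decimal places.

Your original envelope holds the bill with probability 1/5, so the other 4 collectively hold it with probability 4/5.
The host can always find 3 empty envelopes to open, so the reveals don't change that 4/5; it is now spread over the 1 remaining unopened envelope.
P(win by switching) = (4/5) · (1/1) = 4/5 ≈ 0.800.

0.800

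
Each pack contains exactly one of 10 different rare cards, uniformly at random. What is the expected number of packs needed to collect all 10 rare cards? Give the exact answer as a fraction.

7381/252

After i distinct types are collected, each trial gives a new one with probability (10−i)/10, so the expected wait for the next new type is 10/(10−i).
E = 10/10 + 10/9 + 10/8 + 10/7 + 10/6 + 10/5 + 10/4 + 10/3 + 10/2 + 10/1 = 7381/252.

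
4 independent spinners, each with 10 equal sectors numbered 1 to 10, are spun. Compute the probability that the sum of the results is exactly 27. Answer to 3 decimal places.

0.048

There are 10^4 = 10000 equally likely outcomes.
The number of ordered 4-tuples from {1,…,10} summing to 27 is 480.
P(sum = 27) = 480/10000 = 6/125 ≈ 0.048.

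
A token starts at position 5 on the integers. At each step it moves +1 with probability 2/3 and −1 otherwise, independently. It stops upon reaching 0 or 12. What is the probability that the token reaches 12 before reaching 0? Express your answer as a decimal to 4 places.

0.9690

Let r = q/p = (1/3)/(2/3) = 1/2. The recurrence P(i) = p·P(i+1) + q·P(i−1) with P(0)=0, P(12)=1 gives P(i) = (1 − r^i)/(1 − r^12).
P(5) = (1 − (1/2)^5) / (1 − (1/2)^12) = 3968/4095 ≈ 0.9690.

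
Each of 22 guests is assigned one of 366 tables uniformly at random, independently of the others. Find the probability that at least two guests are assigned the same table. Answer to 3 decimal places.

0.475

It's easier to compute the probability that all 22 are distinct.
P(all distinct) = 366/366 · 365/366 · ··· · 345/366 ≈ 0.525.
So the probability of at least one match is 1 − 0.525 = 0.475.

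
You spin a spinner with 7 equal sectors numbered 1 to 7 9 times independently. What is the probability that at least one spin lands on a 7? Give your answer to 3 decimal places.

0.750

P(no spin lands on a 7) = (6/7)^9 ≈ 0.250.
P(at least one) = 1 − 0.250 = 0.750.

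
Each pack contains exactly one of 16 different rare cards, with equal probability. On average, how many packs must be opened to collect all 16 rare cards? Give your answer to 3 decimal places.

54.092

After i distinct types are collected, each trial gives a new one with probability (16−i)/16, so the expected wait for the next new type is 16/(16−i).
E = 16/16 + 16/15 + 16/14 + 16/13 + 16/12 + 16/11 + 16/10 + 16/9 + 16/8 + 16/7 + 16/6 + 16/5 + 16/4 + 16/3 + 16/2 + 16/1 = 2436559/45045 ≈ 54.092.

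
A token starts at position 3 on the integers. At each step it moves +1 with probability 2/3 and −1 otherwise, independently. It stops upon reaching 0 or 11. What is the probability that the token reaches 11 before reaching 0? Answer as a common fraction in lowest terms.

1792/2047

Let r = q/p = (1/3)/(2/3) = 1/2. The recurrence P(i) = p·P(i+1) + q·P(i−1) with P(0)=0, P(11)=1 gives P(i) = (1 − r^i)/(1 − r^11).
P(3) = (1 − (1/2)^3) / (1 − (1/2)^11) = 1792/2047.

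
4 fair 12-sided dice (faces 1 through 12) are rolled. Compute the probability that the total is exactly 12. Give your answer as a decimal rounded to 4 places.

0.0080

There are 12^4 = 20736 equally likely outcomes.
The number of ordered 4-tuples from {1,…,12} summing to 12 is 165.
P(sum = 12) = 165/20736 = 55/6912 ≈ 0.0080.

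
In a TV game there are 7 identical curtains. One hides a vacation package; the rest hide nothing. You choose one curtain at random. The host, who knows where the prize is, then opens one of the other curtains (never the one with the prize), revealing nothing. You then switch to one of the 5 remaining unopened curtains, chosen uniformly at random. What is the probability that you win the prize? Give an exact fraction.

6/35

Your original curtain holds the prize with probability 1/7, so the other 6 collectively hold it with probability 6/7.
The host can always find an empty curtain to open, so this doesn't change that 6/7; it is now spread over the 5 remaining unopened curtains.
P(win by switching) = (6/7) · (1/5) = 6/35.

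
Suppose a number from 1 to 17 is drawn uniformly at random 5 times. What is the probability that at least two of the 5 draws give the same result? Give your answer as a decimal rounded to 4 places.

0.4770

P(all 5 different) = 17/17 · 16/17 · ··· · 13/17 ≈ 0.5230.
P(at least two equal) = 1 − 0.5230 = 0.4770.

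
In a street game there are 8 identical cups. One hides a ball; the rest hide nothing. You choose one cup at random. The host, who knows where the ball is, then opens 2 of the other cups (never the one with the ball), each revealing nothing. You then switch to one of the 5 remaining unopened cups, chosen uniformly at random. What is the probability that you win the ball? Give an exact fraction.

7/40

Your original cup holds the ball with probability 1/8, so the other 7 collectively hold it with probability 7/8.
The host can always find 2 empty cups to open, so the reveals don't change that 7/8; it is now spread over the 5 remaining unopened cups.
P(win by switching) = (7/8) · (1/5) = 7/40.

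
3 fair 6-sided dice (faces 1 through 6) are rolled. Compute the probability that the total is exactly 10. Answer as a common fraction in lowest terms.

There are 6^3 = 216 equally likely outcomes.
The number of ordered 3-tuples from {1,…,6} summing to 10 is 27.
P(sum = 10) = 27/216 = 1/8.

1/8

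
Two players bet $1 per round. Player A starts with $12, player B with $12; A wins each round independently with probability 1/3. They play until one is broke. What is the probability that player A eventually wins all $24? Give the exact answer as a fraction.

1/4097

Let r = q/p = (2/3)/(1/3) = 2. The recurrence P(i) = p·P(i+1) + q·P(i−1) with P(0)=0, P(24)=1 gives P(i) = (1 − r^i)/(1 − r^24).
P(12) = (1 − (2)^12) / (1 − (2)^24) = 1/4097.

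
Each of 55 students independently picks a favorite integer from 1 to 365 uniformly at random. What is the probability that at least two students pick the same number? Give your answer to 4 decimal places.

It's easier to compute the probability that all 55 are distinct.
P(all distinct) = 365/365 · 364/365 · ··· · 311/365 ≈ 0.0137.
So the probability of at least one match is 1 − 0.0137 = 0.9863.

0.9863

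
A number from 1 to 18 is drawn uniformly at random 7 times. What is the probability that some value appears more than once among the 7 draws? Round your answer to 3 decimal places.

P(all 7 different) = 18/18 · 17/18 · ··· · 12/18 ≈ 0.262.
P(at least two equal) = 1 − 0.262 = 0.738.

0.738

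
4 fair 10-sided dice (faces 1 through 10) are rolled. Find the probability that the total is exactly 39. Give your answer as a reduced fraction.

1/2500

There are 10^4 = 10000 equally likely outcomes.
The number of ordered 4-tuples from {1,…,10} summing to 39 is 4.
P(sum = 39) = 4/10000 = 1/2500.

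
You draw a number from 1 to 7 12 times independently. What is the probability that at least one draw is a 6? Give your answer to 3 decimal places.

P(no draw is a 6) = (6/7)^12 ≈ 0.157.
P(at least one) = 1 − 0.157 = 0.843.

0.843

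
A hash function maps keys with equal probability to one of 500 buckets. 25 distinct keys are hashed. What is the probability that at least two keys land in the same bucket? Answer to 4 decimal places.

It's easier to compute the probability that all 25 are distinct.
P(all distinct) = 500/500 · 499/500 · ··· · 476/500 ≈ 0.5433.
So the probability of at least one match is 1 − 0.5433 = 0.4567.

0.4567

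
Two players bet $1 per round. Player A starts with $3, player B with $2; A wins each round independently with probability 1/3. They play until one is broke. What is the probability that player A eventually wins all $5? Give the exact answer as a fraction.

7/31

Let r = q/p = (2/3)/(1/3) = 2. The recurrence P(i) = p·P(i+1) + q·P(i−1) with P(0)=0, P(5)=1 gives P(i) = (1 − r^i)/(1 − r^5).
P(3) = (1 − (2)^3) / (1 − (2)^5) = 7/31.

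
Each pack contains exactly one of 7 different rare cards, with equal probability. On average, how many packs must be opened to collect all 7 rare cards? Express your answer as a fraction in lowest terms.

After i distinct types are collected, each trial gives a new one with probability (7−i)/7, so the expected wait for the next new type is 7/(7−i).
E = 7/7 + 7/6 + 7/5 + 7/4 + 7/3 + 7/2 + 7/1 = 363/20.

363/20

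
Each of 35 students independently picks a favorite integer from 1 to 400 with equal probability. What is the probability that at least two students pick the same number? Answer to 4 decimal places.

0.7839

It's easier to compute the probability that all 35 are distinct.
P(all distinct) = 400/400 · 399/400 · ··· · 366/400 ≈ 0.2161.
So the probability of at least one match is 1 − 0.2161 = 0.7839.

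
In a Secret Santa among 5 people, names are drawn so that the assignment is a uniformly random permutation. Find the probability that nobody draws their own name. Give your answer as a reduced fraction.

11/30

This is the derangement probability: permutations of 5 with no fixed point.
D(5) = 5! · (1 − 1/1! + 1/2! − ··· + (−1)^5/5!) = 44.
P = 44/120 = 11/30.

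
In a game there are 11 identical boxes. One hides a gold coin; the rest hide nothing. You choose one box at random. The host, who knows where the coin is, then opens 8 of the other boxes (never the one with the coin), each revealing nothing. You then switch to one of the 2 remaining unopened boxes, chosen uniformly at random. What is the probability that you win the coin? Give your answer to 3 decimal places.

0.455

Your original box holds the coin with probability 1/11, so the other 10 collectively hold it with probability 10/11.
The host can always find 8 empty boxes to open, so the reveals don't change that 10/11; it is now spread over the 2 remaining unopened boxes.
P(win by switching) = (10/11) · (1/2) = 5/11 ≈ 0.455.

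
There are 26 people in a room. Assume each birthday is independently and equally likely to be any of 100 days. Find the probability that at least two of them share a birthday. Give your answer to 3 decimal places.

It's easier to compute the probability that all 26 are distinct.
P(all distinct) = 100/100 · 99/100 · ··· · 75/100 ≈ 0.028.
So the probability of at least one match is 1 − 0.028 = 0.972.

0.972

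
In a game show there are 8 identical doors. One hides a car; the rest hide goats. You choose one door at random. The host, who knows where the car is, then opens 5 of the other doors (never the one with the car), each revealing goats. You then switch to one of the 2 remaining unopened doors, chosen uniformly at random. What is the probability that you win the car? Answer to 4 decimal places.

Your original door holds the car with probability 1/8, so the other 7 collectively hold it with probability 7/8.
The host can always find 5 empty doors to open, so the reveals don't change that 7/8; it is now spread over the 2 remaining unopened doors.
P(win by switching) = (7/8) · (1/2) = 7/16 ≈ 0.4375.

0.4375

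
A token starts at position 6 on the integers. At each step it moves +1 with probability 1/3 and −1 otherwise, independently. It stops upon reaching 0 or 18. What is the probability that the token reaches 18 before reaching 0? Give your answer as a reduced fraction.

1/4161

Let r = q/p = (2/3)/(1/3) = 2. The recurrence P(i) = p·P(i+1) + q·P(i−1) with P(0)=0, P(18)=1 gives P(i) = (1 − r^i)/(1 − r^18).
P(6) = (1 − (2)^6) / (1 − (2)^18) = 1/4161.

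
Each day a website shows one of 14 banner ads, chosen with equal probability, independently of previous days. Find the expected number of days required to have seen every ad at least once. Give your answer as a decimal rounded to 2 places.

After i distinct types are collected, each trial gives a new one with probability (14−i)/14, so the expected wait for the next new type is 14/(14−i).
E = 14/14 + 14/13 + 14/12 + 14/11 + 14/10 + 14/9 + 14/8 + 14/7 + 14/6 + 14/5 + 14/4 + 14/3 + 14/2 + 14/1 = 1171733/25740 ≈ 45.52.

45.52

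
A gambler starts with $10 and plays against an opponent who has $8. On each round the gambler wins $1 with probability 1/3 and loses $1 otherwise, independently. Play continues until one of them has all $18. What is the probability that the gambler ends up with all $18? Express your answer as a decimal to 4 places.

0.0039

Let r = q/p = (2/3)/(1/3) = 2. The recurrence P(i) = p·P(i+1) + q·P(i−1) with P(0)=0, P(18)=1 gives P(i) = (1 − r^i)/(1 − r^18).
P(10) = (1 − (2)^10) / (1 − (2)^18) = 341/87381 ≈ 0.0039.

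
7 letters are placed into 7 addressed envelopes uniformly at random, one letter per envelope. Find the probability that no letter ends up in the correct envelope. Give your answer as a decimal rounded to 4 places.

This is the derangement probability: permutations of 7 with no fixed point.
D(7) = 7! · (1 − 1/1! + 1/2! − ··· + (−1)^7/7!) = 1854.
P = 1854/5040 = 103/280 ≈ 0.3679.

0.3679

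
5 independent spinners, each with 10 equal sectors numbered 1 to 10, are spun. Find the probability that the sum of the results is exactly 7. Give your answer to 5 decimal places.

There are 10^5 = 100000 equally likely outcomes.
The number of ordered 5-tuples from {1,…,10} summing to 7 is 15.
P(sum = 7) = 15/100000 = 3/20000 ≈ 0.00015.

0.00015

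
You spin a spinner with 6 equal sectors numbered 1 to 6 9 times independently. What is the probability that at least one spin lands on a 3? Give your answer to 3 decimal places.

P(no spin lands on a 3) = (5/6)^9 ≈ 0.194.
P(at least one) = 1 − 0.194 = 0.806.

0.806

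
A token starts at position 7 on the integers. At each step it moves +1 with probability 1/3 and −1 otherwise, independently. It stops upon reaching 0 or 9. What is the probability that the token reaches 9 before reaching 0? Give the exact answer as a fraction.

127/511

Let r = q/p = (2/3)/(1/3) = 2. The recurrence P(i) = p·P(i+1) + q·P(i−1) with P(0)=0, P(9)=1 gives P(i) = (1 − r^i)/(1 − r^9).
P(7) = (1 − (2)^7) / (1 − (2)^9) = 127/511.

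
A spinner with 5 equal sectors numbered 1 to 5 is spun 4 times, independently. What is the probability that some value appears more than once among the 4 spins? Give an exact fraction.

P(all 4 different) = 5/5 · 4/5 · ··· · 2/5 = 24/125.
P(at least two equal) = 1 − 24/125 = 101/125.

101/125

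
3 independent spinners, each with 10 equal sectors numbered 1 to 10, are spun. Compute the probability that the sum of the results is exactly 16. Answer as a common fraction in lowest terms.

3/40

There are 10^3 = 1000 equally likely outcomes.
The number of ordered 3-tuples from {1,…,10} summing to 16 is 75.
P(sum = 16) = 75/1000 = 3/40.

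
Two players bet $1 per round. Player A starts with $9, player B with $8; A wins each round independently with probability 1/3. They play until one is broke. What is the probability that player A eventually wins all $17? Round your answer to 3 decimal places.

Let r = q/p = (2/3)/(1/3) = 2. The recurrence P(i) = p·P(i+1) + q·P(i−1) with P(0)=0, P(17)=1 gives P(i) = (1 − r^i)/(1 − r^17).
P(9) = (1 − (2)^9) / (1 − (2)^17) = 511/131071 ≈ 0.004.

0.004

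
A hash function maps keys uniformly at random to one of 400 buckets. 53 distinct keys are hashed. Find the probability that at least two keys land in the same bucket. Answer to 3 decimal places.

0.973

It's easier to compute the probability that all 53 are distinct.
P(all distinct) = 400/400 · 399/400 · ··· · 348/400 ≈ 0.027.
So the probability of at least one match is 1 − 0.027 = 0.973.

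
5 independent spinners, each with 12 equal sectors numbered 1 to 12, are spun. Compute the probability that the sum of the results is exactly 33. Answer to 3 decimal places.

0.050

There are 12^5 = 248832 equally likely outcomes.
The number of ordered 5-tuples from {1,…,12} summing to 33 is 12435.
P(sum = 33) = 12435/248832 = 4145/82944 ≈ 0.050.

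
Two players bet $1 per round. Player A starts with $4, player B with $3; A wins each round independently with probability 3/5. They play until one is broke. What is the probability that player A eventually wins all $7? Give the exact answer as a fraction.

1755/2059

Let r = q/p = (2/5)/(3/5) = 2/3. The recurrence P(i) = p·P(i+1) + q·P(i−1) with P(0)=0, P(7)=1 gives P(i) = (1 − r^i)/(1 − r^7).
P(4) = (1 − (2/3)^4) / (1 − (2/3)^7) = 1755/2059.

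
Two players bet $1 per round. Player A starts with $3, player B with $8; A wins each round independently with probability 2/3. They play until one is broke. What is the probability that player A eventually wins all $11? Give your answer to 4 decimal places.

Let r = q/p = (1/3)/(2/3) = 1/2. The recurrence P(i) = p·P(i+1) + q·P(i−1) with P(0)=0, P(11)=1 gives P(i) = (1 − r^i)/(1 − r^11).
P(3) = (1 − (1/2)^3) / (1 − (1/2)^11) = 1792/2047 ≈ 0.8754.

0.8754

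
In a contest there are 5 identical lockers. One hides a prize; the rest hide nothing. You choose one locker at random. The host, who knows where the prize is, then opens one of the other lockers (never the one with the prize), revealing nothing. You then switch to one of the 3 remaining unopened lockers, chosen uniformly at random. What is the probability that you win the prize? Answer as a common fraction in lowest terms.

4/15

Your original locker holds the prize with probability 1/5, so the other 4 collectively hold it with probability 4/5.
The host can always find an empty locker to open, so this doesn't change that 4/5; it is now spread over the 3 remaining unopened lockers.
P(win by switching) = (4/5) · (1/3) = 4/15.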